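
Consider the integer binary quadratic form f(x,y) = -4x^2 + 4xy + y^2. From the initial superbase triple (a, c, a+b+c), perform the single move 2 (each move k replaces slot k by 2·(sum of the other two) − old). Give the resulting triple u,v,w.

start (-4,1,1) = (f(1,0),f(0,1),f(1,1))
replace slot 2: 2·((-4)+1) − 1 = -7 → (-4,-7,1)

-4,-7,1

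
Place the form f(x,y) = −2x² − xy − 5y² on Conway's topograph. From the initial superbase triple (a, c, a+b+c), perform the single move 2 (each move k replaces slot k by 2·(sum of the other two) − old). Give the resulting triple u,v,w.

start (-2,-5,-8) = (f(1,0),f(0,1),f(1,1))
replace slot 2: 2·((-2)+(-8)) − (-5) = -15 → (-2,-15,-8)

-2,-15,-8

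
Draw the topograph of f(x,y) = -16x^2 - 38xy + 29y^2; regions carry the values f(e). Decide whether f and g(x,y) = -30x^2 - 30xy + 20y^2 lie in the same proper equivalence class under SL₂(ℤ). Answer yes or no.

D₁ = 3300, D₂ = 3300
river cycle of f (length 14): (29, 38, -16), (-16, 26, 41), (41, 56, -1), (-1, 56, 41), (41, 26, -16), (-16, 38, 29), (29, 20, -25), (-25, 30, 24), (24, 18, -31), (-31, 44, 11), … (4 more)
river cycle of g (length 4): (20, 30, -30), (-30, 30, 20), (20, 50, -10), (-10, 50, 20)
cycles differ ⇒ inequivalent

no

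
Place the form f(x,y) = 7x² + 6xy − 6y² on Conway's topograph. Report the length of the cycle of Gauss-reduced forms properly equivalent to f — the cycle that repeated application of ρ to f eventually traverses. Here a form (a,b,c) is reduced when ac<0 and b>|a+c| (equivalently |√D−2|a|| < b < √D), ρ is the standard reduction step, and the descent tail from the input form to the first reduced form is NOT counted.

D = 204, ⌊√D⌋ = 14
river: ρ → (-6,6,7)
river: ρ → (7,8,-5)
river: ρ → (-5,12,3)
river: ρ → (3,12,-5)
river: ρ → (-5,8,7)
river: ρ → (7,6,-6)
ρ-cycle length = 6 (tail of 0 descent steps not counted)

6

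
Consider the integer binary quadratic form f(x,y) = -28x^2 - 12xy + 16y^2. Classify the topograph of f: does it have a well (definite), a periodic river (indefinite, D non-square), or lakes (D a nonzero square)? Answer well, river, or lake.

D = b²−4ac = (-12)² − 4·(-28)·16 = 1936
D = 44² is a perfect square ⇒ form factors over ℤ ⇒ lakes

lake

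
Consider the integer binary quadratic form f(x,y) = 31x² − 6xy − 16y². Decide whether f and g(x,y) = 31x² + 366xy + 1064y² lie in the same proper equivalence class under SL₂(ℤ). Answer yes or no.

D₁ = 2020, D₂ = 2020
river cycle of f (length 10): (-16, 38, 9), (9, 34, -24), (-24, 14, 19), (19, 24, -19), (-19, 14, 24), (24, 34, -9), (-9, 38, 16), (16, 26, -21), (-21, 16, 21), (21, 26, -16)
river cycle of g (length 10): (-16, 38, 9), (9, 34, -24), (-24, 14, 19), (19, 24, -19), (-19, 14, 24), (24, 34, -9), (-9, 38, 16), (16, 26, -21), (-21, 16, 21), (21, 26, -16)
cycles coincide ⇒ equivalent

yes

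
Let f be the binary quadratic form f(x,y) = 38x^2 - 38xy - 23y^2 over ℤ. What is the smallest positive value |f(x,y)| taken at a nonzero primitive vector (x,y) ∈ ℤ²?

descent: ρ → (-23,38,38)  [lands on river]
river: ρ → (38,38,-23)
river: ρ → (-23,54,22)
river: ρ → (22,34,-43)
river: ρ → (-43,52,13)
river: ρ → (13,52,-43)
river: ρ → (-43,34,22)
river: ρ → (22,54,-23)
closes: descent 1, river 8
min |a| on river = 13

13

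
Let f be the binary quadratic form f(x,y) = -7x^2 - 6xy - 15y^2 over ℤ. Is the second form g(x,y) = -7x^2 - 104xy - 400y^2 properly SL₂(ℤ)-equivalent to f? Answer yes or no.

D₁ = -384, D₂ = -384
f is negative-definite; reduce −f:
−f: reduced (well bottom): (7,6,15) with a≤c, −a<b≤a
flip sign back: reduced form of f is (-7,-6,-15)
g is negative-definite; reduce −g:
−g: translate: b→6 (≡104 mod 14), so (7,104,400)→(7,6,15)
−g: reduced (well bottom): (7,6,15) with a≤c, −a<b≤a
flip sign back: reduced form of g is (-7,-6,-15)
reduced forms (-7, -6, -15) vs (-7, -6, -15) ⇒ equivalent

yes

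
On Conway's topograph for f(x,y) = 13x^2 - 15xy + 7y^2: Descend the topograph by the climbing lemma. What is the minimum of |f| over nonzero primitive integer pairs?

translate: b→11 (≡-15 mod 26), so (13,-15,7)→(13,11,5)
flip: (13,11,5)→(5,-11,13)
translate: b→-1 (≡-11 mod 10), so (5,-11,13)→(5,-1,7)
reduced (well bottom): (5,-1,7) with a≤c, −a<b≤a
well minimum = a = 5

5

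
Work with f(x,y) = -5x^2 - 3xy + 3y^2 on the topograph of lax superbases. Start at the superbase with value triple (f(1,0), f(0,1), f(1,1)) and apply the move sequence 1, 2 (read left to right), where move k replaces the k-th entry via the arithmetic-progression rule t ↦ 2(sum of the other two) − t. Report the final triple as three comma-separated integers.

start (-5,3,-5) = (f(1,0),f(0,1),f(1,1))
replace slot 1: 2·(3+(-5)) − (-5) = 1 → (1,3,-5)
replace slot 2: 2·(1+(-5)) − 3 = -11 → (1,-11,-5)

1,-11,-5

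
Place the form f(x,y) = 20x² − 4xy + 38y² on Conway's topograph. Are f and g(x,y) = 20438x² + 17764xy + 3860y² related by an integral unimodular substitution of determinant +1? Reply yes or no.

D₁ = -3024, D₂ = -3024
f: reduced (well bottom): (20,-4,38) with a≤c, −a<b≤a
g: flip: (20438,17764,3860)→(3860,-17764,20438)
g: translate: b→-2324 (≡-17764 mod 7720), so (3860,-17764,20438)→(3860,-2324,350)
g: flip: (3860,-2324,350)→(350,2324,3860)
g: translate: b→224 (≡2324 mod 700), so (350,2324,3860)→(350,224,38)
g: flip: (350,224,38)→(38,-224,350)
g: translate: b→4 (≡-224 mod 76), so (38,-224,350)→(38,4,20)
g: flip: (38,4,20)→(20,-4,38)
g: reduced (well bottom): (20,-4,38) with a≤c, −a<b≤a
reduced forms (20, -4, 38) vs (20, -4, 38) ⇒ equivalent

yes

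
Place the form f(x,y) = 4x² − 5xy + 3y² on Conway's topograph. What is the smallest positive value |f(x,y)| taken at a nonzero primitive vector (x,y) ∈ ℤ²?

translate: b→3 (≡-5 mod 8), so (4,-5,3)→(4,3,2)
flip: (4,3,2)→(2,-3,4)
translate: b→1 (≡-3 mod 4), so (2,-3,4)→(2,1,3)
reduced (well bottom): (2,1,3) with a≤c, −a<b≤a
well minimum = a = 2

2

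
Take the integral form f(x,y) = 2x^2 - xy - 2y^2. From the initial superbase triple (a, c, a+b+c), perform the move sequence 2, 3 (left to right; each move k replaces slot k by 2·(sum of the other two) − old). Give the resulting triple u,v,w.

start (2,-2,-1) = (f(1,0),f(0,1),f(1,1))
replace slot 2: 2·(2+(-1)) − (-2) = 4 → (2,4,-1)
replace slot 3: 2·(2+4) − (-1) = 13 → (2,4,13)

2,4,13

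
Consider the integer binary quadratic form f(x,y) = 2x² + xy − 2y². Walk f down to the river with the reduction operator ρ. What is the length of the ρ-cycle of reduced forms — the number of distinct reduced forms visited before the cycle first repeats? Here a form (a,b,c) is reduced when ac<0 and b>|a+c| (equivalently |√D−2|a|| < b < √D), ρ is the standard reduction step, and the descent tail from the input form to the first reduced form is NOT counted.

D = 17, ⌊√D⌋ = 4
river: ρ → (-2,3,1)
river: ρ → (1,3,-2)
river: ρ → (-2,1,2)
river: ρ → (2,3,-1)
river: ρ → (-1,3,2)
river: ρ → (2,1,-2)
ρ-cycle length = 6 (tail of 0 descent steps not counted)

6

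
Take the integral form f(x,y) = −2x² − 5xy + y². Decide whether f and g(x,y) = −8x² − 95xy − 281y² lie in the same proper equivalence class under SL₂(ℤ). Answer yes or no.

D₁ = 33, D₂ = 33
river cycle of f (length 4): (1, 5, -2), (-2, 3, 3), (3, 3, -2), (-2, 5, 1)
river cycle of g (length 4): (1, 5, -2), (-2, 3, 3), (3, 3, -2), (-2, 5, 1)
cycles coincide ⇒ equivalent

yes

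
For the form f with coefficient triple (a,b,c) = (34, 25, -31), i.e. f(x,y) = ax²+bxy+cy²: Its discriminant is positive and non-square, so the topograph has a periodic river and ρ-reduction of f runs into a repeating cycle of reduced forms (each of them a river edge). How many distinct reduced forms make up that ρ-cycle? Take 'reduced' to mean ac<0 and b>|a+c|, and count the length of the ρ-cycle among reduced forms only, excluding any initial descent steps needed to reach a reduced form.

D = 4841, ⌊√D⌋ = 69
river: ρ → (-31,37,28)
river: ρ → (28,19,-40)
river: ρ → (-40,61,7)
river: ρ → (7,65,-22)
river: ρ → (-22,67,4)
river: ρ → (4,69,-5)
river: ρ → (-5,61,56)
river: ρ → (56,51,-10)
river: ρ → (-10,69,2)
river: ρ → (2,67,-44)
river: ρ → (-44,21,25)
river: ρ → (25,29,-40)
river: ρ → (-40,51,14)
river: ρ → (14,61,-20)
river: ρ → (-20,59,17)
river: ρ → (17,43,-44)
river: ρ → (-44,45,16)
river: ρ → (16,51,-35)
river: ρ → (-35,19,32)
river: ρ → (32,45,-22)
river: ρ → (-22,43,34)
river: ρ → (34,25,-31)
ρ-cycle length = 22 (tail of 0 descent steps not counted)

22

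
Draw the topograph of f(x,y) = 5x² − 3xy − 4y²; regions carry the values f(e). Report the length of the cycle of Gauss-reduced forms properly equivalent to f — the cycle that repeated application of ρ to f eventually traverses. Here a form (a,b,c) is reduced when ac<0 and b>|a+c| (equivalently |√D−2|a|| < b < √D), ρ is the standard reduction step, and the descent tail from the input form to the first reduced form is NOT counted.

D = 89, ⌊√D⌋ = 9
descent: ρ → (-4,3,5)  [lands on river]
river: ρ → (5,7,-2)
river: ρ → (-2,9,1)
river: ρ → (1,9,-2)
river: ρ → (-2,7,5)
river: ρ → (5,3,-4)
river: ρ → (-4,5,4)
river: ρ → (4,3,-5)
river: ρ → (-5,7,2)
river: ρ → (2,9,-1)
river: ρ → (-1,9,2)
river: ρ → (2,7,-5)
river: ρ → (-5,3,4)
river: ρ → (4,5,-4)
ρ-cycle length = 14 (tail of 1 descent step not counted)

14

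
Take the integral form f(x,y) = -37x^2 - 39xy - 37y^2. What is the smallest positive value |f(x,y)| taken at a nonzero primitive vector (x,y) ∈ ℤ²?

translate: b→-35 (≡39 mod 74), so (37,39,37)→(37,-35,35)
flip: (37,-35,35)→(35,35,37)
reduced (well bottom): (35,35,37) with a≤c, −a<b≤a
well minimum |f| = |-35| = 35 (negative-definite)

35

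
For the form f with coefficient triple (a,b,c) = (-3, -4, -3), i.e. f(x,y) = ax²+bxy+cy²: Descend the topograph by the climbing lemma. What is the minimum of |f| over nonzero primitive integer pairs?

translate: b→-2 (≡4 mod 6), so (3,4,3)→(3,-2,2)
flip: (3,-2,2)→(2,2,3)
reduced (well bottom): (2,2,3) with a≤c, −a<b≤a
well minimum |f| = |-2| = 2 (negative-definite)

2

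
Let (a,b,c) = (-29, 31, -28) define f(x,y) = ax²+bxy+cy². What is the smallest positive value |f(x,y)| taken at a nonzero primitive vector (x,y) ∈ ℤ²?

translate: b→27 (≡-31 mod 58), so (29,-31,28)→(29,27,26)
flip: (29,27,26)→(26,-27,29)
translate: b→25 (≡-27 mod 52), so (26,-27,29)→(26,25,28)
reduced (well bottom): (26,25,28) with a≤c, −a<b≤a
well minimum |f| = |-26| = 26 (negative-definite)

26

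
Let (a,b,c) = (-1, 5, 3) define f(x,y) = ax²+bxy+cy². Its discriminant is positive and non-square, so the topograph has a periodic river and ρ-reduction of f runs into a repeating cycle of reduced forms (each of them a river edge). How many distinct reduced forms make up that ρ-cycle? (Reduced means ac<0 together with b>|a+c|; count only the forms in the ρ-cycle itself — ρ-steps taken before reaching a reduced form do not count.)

D = 37, ⌊√D⌋ = 6
river: ρ → (3,1,-3)
river: ρ → (-3,5,1)
river: ρ → (1,5,-3)
river: ρ → (-3,1,3)
river: ρ → (3,5,-1)
river: ρ → (-1,5,3)
ρ-cycle length = 6 (tail of 0 descent steps not counted)

6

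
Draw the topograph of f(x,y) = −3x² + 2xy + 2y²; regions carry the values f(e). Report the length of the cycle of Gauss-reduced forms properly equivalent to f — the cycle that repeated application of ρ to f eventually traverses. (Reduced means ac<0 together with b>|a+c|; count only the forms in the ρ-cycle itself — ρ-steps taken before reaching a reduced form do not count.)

D = 28, ⌊√D⌋ = 5
river: ρ → (2,2,-3)
river: ρ → (-3,4,1)
river: ρ → (1,4,-3)
river: ρ → (-3,2,2)
ρ-cycle length = 4 (tail of 0 descent steps not counted)

4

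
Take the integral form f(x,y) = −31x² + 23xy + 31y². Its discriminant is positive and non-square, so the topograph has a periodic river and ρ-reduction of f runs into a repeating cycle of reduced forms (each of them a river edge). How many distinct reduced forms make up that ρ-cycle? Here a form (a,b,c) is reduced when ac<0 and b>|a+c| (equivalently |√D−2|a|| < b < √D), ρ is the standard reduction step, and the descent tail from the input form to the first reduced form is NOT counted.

D = 4373, ⌊√D⌋ = 66
river: ρ → (31,39,-23)
river: ρ → (-23,53,17)
river: ρ → (17,49,-29)
river: ρ → (-29,9,37)
river: ρ → (37,65,-1)
river: ρ → (-1,65,37)
river: ρ → (37,9,-29)
river: ρ → (-29,49,17)
river: ρ → (17,53,-23)
river: ρ → (-23,39,31)
river: ρ → (31,23,-31)
river: ρ → (-31,39,23)
river: ρ → (23,53,-17)
river: ρ → (-17,49,29)
river: ρ → (29,9,-37)
river: ρ → (-37,65,1)
river: ρ → (1,65,-37)
river: ρ → (-37,9,29)
river: ρ → (29,49,-17)
river: ρ → (-17,53,23)
river: ρ → (23,39,-31)
river: ρ → (-31,23,31)
ρ-cycle length = 22 (tail of 0 descent steps not counted)

22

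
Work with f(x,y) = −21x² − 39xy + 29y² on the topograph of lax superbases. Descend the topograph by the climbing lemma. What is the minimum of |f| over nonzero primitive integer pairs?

descent: ρ → (29,39,-21)  [lands on river]
river: ρ → (-21,45,23)
river: ρ → (23,47,-19)
river: ρ → (-19,29,41)
river: ρ → (41,53,-7)
river: ρ → (-7,59,17)
river: ρ → (17,43,-31)
river: ρ → (-31,19,29)
closes: descent 1, river 8
min |a| on river = 7

7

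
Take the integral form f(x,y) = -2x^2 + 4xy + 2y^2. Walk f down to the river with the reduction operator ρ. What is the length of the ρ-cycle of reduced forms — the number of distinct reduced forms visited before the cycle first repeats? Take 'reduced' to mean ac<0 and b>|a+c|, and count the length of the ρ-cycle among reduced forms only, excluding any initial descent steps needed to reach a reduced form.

D = 32, ⌊√D⌋ = 5
river: ρ → (2,4,-2)
river: ρ → (-2,4,2)
ρ-cycle length = 2 (tail of 0 descent steps not counted)

2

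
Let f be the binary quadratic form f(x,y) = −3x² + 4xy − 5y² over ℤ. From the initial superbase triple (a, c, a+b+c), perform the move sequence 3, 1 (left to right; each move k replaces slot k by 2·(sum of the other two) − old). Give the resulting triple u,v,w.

start (-3,-5,-4) = (f(1,0),f(0,1),f(1,1))
replace slot 3: 2·((-3)+(-5)) − (-4) = -12 → (-3,-5,-12)
replace slot 1: 2·((-5)+(-12)) − (-3) = -31 → (-31,-5,-12)

-31,-5,-12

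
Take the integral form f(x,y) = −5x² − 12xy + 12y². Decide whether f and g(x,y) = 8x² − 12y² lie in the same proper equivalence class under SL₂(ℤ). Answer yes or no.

D₁ = 384, D₂ = 384
river cycle of f (length 4): (12, 12, -5), (-5, 18, 3), (3, 18, -5), (-5, 12, 12)
river cycle of g (length 2): (8, 16, -4), (-4, 16, 8)
cycles differ ⇒ inequivalent

no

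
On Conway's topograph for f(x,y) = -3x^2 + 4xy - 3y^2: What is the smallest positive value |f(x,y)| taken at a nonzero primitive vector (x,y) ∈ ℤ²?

translate: b→2 (≡-4 mod 6), so (3,-4,3)→(3,2,2)
flip: (3,2,2)→(2,-2,3)
translate: b→2 (≡-2 mod 4), so (2,-2,3)→(2,2,3)
reduced (well bottom): (2,2,3) with a≤c, −a<b≤a
well minimum |f| = |-2| = 2 (negative-definite)

2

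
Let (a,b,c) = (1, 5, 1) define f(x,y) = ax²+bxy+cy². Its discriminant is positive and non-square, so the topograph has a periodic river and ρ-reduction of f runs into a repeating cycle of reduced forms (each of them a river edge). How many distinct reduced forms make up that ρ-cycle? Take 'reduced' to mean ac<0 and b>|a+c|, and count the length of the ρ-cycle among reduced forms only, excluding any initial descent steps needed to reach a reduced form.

D = 21, ⌊√D⌋ = 4
descent: ρ → (1,3,-3)  [lands on river]
river: ρ → (-3,3,1)
ρ-cycle length = 2 (tail of 1 descent step not counted)

2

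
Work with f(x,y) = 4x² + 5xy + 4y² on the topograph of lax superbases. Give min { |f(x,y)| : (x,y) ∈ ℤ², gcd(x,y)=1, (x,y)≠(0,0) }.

translate: b→-3 (≡5 mod 8), so (4,5,4)→(4,-3,3)
flip: (4,-3,3)→(3,3,4)
reduced (well bottom): (3,3,4) with a≤c, −a<b≤a
well minimum = a = 3

3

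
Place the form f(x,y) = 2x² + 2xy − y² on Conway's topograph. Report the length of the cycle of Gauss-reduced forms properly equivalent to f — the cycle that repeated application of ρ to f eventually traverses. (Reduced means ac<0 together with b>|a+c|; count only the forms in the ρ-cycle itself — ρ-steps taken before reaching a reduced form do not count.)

D = 12, ⌊√D⌋ = 3
river: ρ → (-1,2,2)
river: ρ → (2,2,-1)
ρ-cycle length = 2 (tail of 0 descent steps not counted)

2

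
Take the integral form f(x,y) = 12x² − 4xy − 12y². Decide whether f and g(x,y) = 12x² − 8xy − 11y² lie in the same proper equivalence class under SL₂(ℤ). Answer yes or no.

D₁ = 592, D₂ = 592
river cycle of f (length 6): (-12, 4, 12), (12, 20, -4), (-4, 20, 12), (12, 4, -12), (-12, 20, 4), (4, 20, -12)
river cycle of g (length 6): (-11, 8, 12), (12, 16, -7), (-7, 12, 16), (16, 20, -3), (-3, 22, 9), (9, 14, -11)
cycles differ ⇒ inequivalent

no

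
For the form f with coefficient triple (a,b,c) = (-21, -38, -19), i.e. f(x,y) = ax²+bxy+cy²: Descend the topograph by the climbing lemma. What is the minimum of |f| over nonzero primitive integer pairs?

translate: b→-4 (≡38 mod 42), so (21,38,19)→(21,-4,2)
flip: (21,-4,2)→(2,4,21)
translate: b→0 (≡4 mod 4), so (2,4,21)→(2,0,19)
reduced (well bottom): (2,0,19) with a≤c, −a<b≤a
well minimum |f| = |-2| = 2 (negative-definite)

2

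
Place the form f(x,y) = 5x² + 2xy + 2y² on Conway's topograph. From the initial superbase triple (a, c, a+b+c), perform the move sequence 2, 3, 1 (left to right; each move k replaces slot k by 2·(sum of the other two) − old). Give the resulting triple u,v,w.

start (5,2,9) = (f(1,0),f(0,1),f(1,1))
replace slot 2: 2·(5+9) − 2 = 26 → (5,26,9)
replace slot 3: 2·(5+26) − 9 = 53 → (5,26,53)
replace slot 1: 2·(26+53) − 5 = 153 → (153,26,53)

153,26,53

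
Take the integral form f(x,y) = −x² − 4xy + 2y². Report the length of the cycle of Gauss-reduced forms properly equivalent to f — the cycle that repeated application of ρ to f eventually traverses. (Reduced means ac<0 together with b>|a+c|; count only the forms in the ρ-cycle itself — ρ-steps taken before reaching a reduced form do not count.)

D = 24, ⌊√D⌋ = 4
descent: ρ → (2,4,-1)  [lands on river]
river: ρ → (-1,4,2)
ρ-cycle length = 2 (tail of 1 descent step not counted)

2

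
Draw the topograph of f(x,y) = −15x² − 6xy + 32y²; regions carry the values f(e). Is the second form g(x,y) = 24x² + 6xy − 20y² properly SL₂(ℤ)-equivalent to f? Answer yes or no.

D₁ = 1956, D₂ = 1956
river cycle of f (length 22): (-15, 24, 23), (23, 22, -16), (-16, 42, 3), (3, 42, -16), (-16, 22, 23), (23, 24, -15), (-15, 36, 11), (11, 30, -24), (-24, 18, 17), (17, 16, -25), … (12 more)
river cycle of g (length 22): (-20, 34, 10), (10, 26, -32), (-32, 38, 4), (4, 42, -12), (-12, 30, 22), (22, 14, -20), (-20, 26, 16), (16, 38, -8), (-8, 42, 6), (6, 42, -8), … (12 more)
cycles differ ⇒ inequivalent

no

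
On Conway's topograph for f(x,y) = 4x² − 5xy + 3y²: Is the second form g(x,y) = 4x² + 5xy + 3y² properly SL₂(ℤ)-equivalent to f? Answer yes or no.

D₁ = -23, D₂ = -23
f: translate: b→3 (≡-5 mod 8), so (4,-5,3)→(4,3,2)
f: flip: (4,3,2)→(2,-3,4)
f: translate: b→1 (≡-3 mod 4), so (2,-3,4)→(2,1,3)
f: reduced (well bottom): (2,1,3) with a≤c, −a<b≤a
g: translate: b→-3 (≡5 mod 8), so (4,5,3)→(4,-3,2)
g: flip: (4,-3,2)→(2,3,4)
g: translate: b→-1 (≡3 mod 4), so (2,3,4)→(2,-1,3)
g: reduced (well bottom): (2,-1,3) with a≤c, −a<b≤a
reduced forms (2, 1, 3) vs (2, -1, 3) ⇒ inequivalent

no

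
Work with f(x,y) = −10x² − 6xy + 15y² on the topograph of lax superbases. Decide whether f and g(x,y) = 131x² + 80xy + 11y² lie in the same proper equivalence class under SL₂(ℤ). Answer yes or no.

D₁ = 636, D₂ = 636
river cycle of f (length 10): (15, 6, -10), (-10, 14, 11), (11, 8, -13), (-13, 18, 6), (6, 18, -13), (-13, 8, 11), (11, 14, -10), (-10, 6, 15), (15, 24, -1), (-1, 24, 15)
river cycle of g (length 10): (11, 8, -13), (-13, 18, 6), (6, 18, -13), (-13, 8, 11), (11, 14, -10), (-10, 6, 15), (15, 24, -1), (-1, 24, 15), (15, 6, -10), (-10, 14, 11)
cycles coincide ⇒ equivalent

yes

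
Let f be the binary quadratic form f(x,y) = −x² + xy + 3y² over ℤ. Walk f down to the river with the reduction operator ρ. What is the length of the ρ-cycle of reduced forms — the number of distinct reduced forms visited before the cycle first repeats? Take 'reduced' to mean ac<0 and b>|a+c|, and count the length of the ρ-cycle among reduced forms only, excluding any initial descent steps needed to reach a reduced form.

D = 13, ⌊√D⌋ = 3
descent: ρ → (3,-1,-1)
descent: ρ → (-1,3,1)  [lands on river]
river: ρ → (1,3,-1)
ρ-cycle length = 2 (tail of 2 descent steps not counted)

2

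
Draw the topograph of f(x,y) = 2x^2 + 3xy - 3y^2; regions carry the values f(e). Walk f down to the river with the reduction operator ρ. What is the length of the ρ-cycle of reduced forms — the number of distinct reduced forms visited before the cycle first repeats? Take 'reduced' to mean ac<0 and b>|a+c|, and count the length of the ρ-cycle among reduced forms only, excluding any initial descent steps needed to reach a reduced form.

D = 33, ⌊√D⌋ = 5
river: ρ → (-3,3,2)
river: ρ → (2,5,-1)
river: ρ → (-1,5,2)
river: ρ → (2,3,-3)
ρ-cycle length = 4 (tail of 0 descent steps not counted)

4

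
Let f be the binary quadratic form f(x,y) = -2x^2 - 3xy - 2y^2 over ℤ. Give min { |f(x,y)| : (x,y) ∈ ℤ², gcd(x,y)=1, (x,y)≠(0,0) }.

translate: b→-1 (≡3 mod 4), so (2,3,2)→(2,-1,1)
flip: (2,-1,1)→(1,1,2)
reduced (well bottom): (1,1,2) with a≤c, −a<b≤a
well minimum |f| = |-1| = 1 (negative-definite)

1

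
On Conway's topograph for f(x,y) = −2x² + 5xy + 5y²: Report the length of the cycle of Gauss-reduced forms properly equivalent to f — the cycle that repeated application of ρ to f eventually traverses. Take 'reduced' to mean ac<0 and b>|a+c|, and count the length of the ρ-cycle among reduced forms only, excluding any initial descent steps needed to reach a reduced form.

D = 65, ⌊√D⌋ = 8
river: ρ → (5,5,-2)
river: ρ → (-2,7,2)
river: ρ → (2,5,-5)
river: ρ → (-5,5,2)
river: ρ → (2,7,-2)
river: ρ → (-2,5,5)
ρ-cycle length = 6 (tail of 0 descent steps not counted)

6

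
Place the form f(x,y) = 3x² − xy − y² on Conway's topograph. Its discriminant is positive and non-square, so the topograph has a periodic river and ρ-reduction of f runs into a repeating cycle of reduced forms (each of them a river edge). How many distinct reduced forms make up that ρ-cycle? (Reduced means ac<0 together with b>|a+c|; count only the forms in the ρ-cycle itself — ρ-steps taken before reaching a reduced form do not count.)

D = 13, ⌊√D⌋ = 3
descent: ρ → (-1,3,1)  [lands on river]
river: ρ → (1,3,-1)
ρ-cycle length = 2 (tail of 1 descent step not counted)

2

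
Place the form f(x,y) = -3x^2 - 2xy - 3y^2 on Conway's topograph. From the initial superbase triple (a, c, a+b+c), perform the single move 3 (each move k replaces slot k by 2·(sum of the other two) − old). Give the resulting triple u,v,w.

start (-3,-3,-8) = (f(1,0),f(0,1),f(1,1))
replace slot 3: 2·((-3)+(-3)) − (-8) = -4 → (-3,-3,-4)

-3,-3,-4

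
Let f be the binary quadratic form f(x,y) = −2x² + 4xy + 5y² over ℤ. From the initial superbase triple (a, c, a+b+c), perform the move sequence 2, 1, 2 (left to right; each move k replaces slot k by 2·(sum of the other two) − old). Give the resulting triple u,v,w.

start (-2,5,7) = (f(1,0),f(0,1),f(1,1))
replace slot 2: 2·((-2)+7) − 5 = 5 → (-2,5,7)
replace slot 1: 2·(5+7) − (-2) = 26 → (26,5,7)
replace slot 2: 2·(26+7) − 5 = 61 → (26,61,7)

26,61,7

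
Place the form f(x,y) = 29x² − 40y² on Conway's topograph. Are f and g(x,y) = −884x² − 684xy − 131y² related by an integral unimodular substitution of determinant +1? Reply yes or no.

D₁ = 4640, D₂ = 4640
river cycle of f (length 8): (29, 58, -11), (-11, 52, 44), (44, 36, -19), (-19, 40, 40), (40, 40, -19), (-19, 36, 44), (44, 52, -11), (-11, 58, 29)
river cycle of g (length 8): (-11, 58, 29), (29, 58, -11), (-11, 52, 44), (44, 36, -19), (-19, 40, 40), (40, 40, -19), (-19, 36, 44), (44, 52, -11)
cycles coincide ⇒ equivalent

yes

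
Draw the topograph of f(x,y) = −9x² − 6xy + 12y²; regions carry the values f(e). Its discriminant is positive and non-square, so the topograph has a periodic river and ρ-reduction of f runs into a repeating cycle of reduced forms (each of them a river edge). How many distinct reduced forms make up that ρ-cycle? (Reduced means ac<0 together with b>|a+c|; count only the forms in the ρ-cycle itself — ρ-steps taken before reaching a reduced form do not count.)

D = 468, ⌊√D⌋ = 21
descent: ρ → (12,6,-9)  [lands on river]
river: ρ → (-9,12,9)
river: ρ → (9,6,-12)
river: ρ → (-12,18,3)
river: ρ → (3,18,-12)
river: ρ → (-12,6,9)
river: ρ → (9,12,-9)
river: ρ → (-9,6,12)
river: ρ → (12,18,-3)
river: ρ → (-3,18,12)
ρ-cycle length = 10 (tail of 1 descent step not counted)

10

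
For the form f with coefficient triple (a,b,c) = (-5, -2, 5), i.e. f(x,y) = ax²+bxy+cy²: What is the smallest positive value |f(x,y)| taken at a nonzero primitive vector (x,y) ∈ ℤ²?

descent: ρ → (5,2,-5)  [lands on river]
river: ρ → (-5,8,2)
river: ρ → (2,8,-5)
river: ρ → (-5,2,5)
river: ρ → (5,8,-2)
river: ρ → (-2,8,5)
closes: descent 1, river 6
min |a| on river = 2

2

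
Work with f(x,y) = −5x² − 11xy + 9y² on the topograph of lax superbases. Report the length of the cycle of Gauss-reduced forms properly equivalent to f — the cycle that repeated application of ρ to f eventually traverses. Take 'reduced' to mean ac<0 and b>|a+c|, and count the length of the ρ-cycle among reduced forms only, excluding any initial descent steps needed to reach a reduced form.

D = 301, ⌊√D⌋ = 17
descent: ρ → (9,11,-5)  [lands on river]
river: ρ → (-5,9,11)
river: ρ → (11,13,-3)
river: ρ → (-3,17,1)
river: ρ → (1,17,-3)
river: ρ → (-3,13,11)
river: ρ → (11,9,-5)
river: ρ → (-5,11,9)
river: ρ → (9,7,-7)
river: ρ → (-7,7,9)
ρ-cycle length = 10 (tail of 1 descent step not counted)

10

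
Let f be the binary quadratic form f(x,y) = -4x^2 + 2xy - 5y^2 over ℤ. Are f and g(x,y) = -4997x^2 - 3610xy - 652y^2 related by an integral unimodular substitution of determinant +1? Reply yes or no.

D₁ = -76, D₂ = -76
f is negative-definite; reduce −f:
−f: reduced (well bottom): (4,-2,5) with a≤c, −a<b≤a
flip sign back: reduced form of f is (-4,2,-5)
g is negative-definite; reduce −g:
−g: flip: (4997,3610,652)→(652,-3610,4997)
−g: translate: b→302 (≡-3610 mod 1304), so (652,-3610,4997)→(652,302,35)
−g: flip: (652,302,35)→(35,-302,652)
−g: translate: b→-22 (≡-302 mod 70), so (35,-302,652)→(35,-22,4)
−g: flip: (35,-22,4)→(4,22,35)
−g: translate: b→-2 (≡22 mod 8), so (4,22,35)→(4,-2,5)
−g: reduced (well bottom): (4,-2,5) with a≤c, −a<b≤a
flip sign back: reduced form of g is (-4,2,-5)
reduced forms (-4, 2, -5) vs (-4, 2, -5) ⇒ equivalent

yes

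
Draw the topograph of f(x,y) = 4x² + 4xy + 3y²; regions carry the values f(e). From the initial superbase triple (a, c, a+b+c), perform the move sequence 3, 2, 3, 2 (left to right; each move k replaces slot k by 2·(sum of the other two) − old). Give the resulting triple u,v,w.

start (4,3,11) = (f(1,0),f(0,1),f(1,1))
replace slot 3: 2·(4+3) − 11 = 3 → (4,3,3)
replace slot 2: 2·(4+3) − 3 = 11 → (4,11,3)
replace slot 3: 2·(4+11) − 3 = 27 → (4,11,27)
replace slot 2: 2·(4+27) − 11 = 51 → (4,51,27)

4,51,27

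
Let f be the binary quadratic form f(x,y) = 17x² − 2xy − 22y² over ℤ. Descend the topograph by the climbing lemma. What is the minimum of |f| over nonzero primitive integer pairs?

descent: ρ → (-22,2,17)
descent: ρ → (17,32,-7)  [lands on river]
river: ρ → (-7,38,2)
river: ρ → (2,38,-7)
river: ρ → (-7,32,17)
river: ρ → (17,36,-3)
river: ρ → (-3,36,17)
closes: descent 2, river 6
min |a| on river = 2

2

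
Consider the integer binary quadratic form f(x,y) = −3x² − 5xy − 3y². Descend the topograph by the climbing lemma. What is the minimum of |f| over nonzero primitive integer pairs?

translate: b→-1 (≡5 mod 6), so (3,5,3)→(3,-1,1)
flip: (3,-1,1)→(1,1,3)
reduced (well bottom): (1,1,3) with a≤c, −a<b≤a
well minimum |f| = |-1| = 1 (negative-definite)

1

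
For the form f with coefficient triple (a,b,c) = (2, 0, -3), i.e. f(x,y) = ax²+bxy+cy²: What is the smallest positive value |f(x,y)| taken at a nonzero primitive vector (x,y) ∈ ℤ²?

descent: ρ → (-3,0,2)
descent: ρ → (2,4,-1)  [lands on river]
river: ρ → (-1,4,2)
closes: descent 2, river 2
min |a| on river = 1

1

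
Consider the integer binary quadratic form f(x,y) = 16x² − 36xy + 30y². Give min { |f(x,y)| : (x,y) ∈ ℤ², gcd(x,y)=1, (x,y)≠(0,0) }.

translate: b→-4 (≡-36 mod 32), so (16,-36,30)→(16,-4,10)
flip: (16,-4,10)→(10,4,16)
reduced (well bottom): (10,4,16) with a≤c, −a<b≤a
well minimum = a = 10

10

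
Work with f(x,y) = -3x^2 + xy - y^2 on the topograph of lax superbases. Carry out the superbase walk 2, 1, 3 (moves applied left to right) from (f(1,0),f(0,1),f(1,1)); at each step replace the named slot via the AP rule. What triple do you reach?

start (-3,-1,-3) = (f(1,0),f(0,1),f(1,1))
replace slot 2: 2·((-3)+(-3)) − (-1) = -11 → (-3,-11,-3)
replace slot 1: 2·((-11)+(-3)) − (-3) = -25 → (-25,-11,-3)
replace slot 3: 2·((-25)+(-11)) − (-3) = -69 → (-25,-11,-69)

-25,-11,-69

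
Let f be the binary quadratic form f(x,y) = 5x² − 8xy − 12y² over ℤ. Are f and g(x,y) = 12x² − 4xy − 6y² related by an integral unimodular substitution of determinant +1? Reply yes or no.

D₁ = 304, D₂ = 304
river cycle of f (length 12): (-12, 8, 5), (5, 12, -8), (-8, 4, 9), (9, 14, -3), (-3, 16, 4), (4, 16, -3), (-3, 14, 9), (9, 4, -8), (-8, 12, 5), (5, 8, -12), … (2 more)
river cycle of g (length 6): (-6, 16, 2), (2, 16, -6), (-6, 8, 10), (10, 12, -4), (-4, 12, 10), (10, 8, -6)
cycles differ ⇒ inequivalent

no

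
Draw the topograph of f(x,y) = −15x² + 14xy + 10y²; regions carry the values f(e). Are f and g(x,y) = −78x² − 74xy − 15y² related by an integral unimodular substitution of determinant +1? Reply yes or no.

D₁ = 796, D₂ = 796
river cycle of f (length 20): (10, 26, -3), (-3, 28, 1), (1, 28, -3), (-3, 26, 10), (10, 14, -15), (-15, 16, 9), (9, 20, -11), (-11, 24, 5), (5, 26, -6), (-6, 22, 13), … (10 more)
river cycle of g (length 20): (-15, 14, 10), (10, 26, -3), (-3, 28, 1), (1, 28, -3), (-3, 26, 10), (10, 14, -15), (-15, 16, 9), (9, 20, -11), (-11, 24, 5), (5, 26, -6), … (10 more)
cycles coincide ⇒ equivalent

yes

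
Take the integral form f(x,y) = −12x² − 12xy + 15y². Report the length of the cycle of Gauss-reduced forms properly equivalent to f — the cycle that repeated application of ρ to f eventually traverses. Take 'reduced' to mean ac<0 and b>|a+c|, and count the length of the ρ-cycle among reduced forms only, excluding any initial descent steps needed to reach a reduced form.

D = 864, ⌊√D⌋ = 29
descent: ρ → (15,12,-12)  [lands on river]
river: ρ → (-12,12,15)
river: ρ → (15,18,-9)
river: ρ → (-9,18,15)
ρ-cycle length = 4 (tail of 1 descent step not counted)

4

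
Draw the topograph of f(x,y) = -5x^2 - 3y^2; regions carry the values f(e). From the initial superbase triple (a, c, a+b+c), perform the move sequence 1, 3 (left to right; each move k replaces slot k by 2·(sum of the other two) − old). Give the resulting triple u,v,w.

start (-5,-3,-8) = (f(1,0),f(0,1),f(1,1))
replace slot 1: 2·((-3)+(-8)) − (-5) = -17 → (-17,-3,-8)
replace slot 3: 2·((-17)+(-3)) − (-8) = -32 → (-17,-3,-32)

-17,-3,-32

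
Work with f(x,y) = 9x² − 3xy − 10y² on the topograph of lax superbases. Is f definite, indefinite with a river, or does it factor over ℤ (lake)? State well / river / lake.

D = b²−4ac = (-3)² − 4·9·(-10) = 369
D > 0 non-square ⇒ indefinite ⇒ periodic river

river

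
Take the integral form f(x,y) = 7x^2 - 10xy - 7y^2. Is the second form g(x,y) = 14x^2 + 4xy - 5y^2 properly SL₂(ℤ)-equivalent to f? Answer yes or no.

D₁ = 296, D₂ = 296
river cycle of f (length 10): (-7, 10, 7), (7, 4, -10), (-10, 16, 1), (1, 16, -10), (-10, 4, 7), (7, 10, -7), (-7, 4, 10), (10, 16, -1), (-1, 16, 10), (10, 4, -7)
river cycle of g (length 6): (-5, 16, 2), (2, 16, -5), (-5, 14, 5), (5, 16, -2), (-2, 16, 5), (5, 14, -5)
cycles differ ⇒ inequivalent

no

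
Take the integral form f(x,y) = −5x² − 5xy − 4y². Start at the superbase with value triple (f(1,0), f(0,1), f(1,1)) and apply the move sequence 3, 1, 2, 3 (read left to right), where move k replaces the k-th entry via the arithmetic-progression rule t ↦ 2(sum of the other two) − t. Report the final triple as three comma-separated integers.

start (-5,-4,-14) = (f(1,0),f(0,1),f(1,1))
replace slot 3: 2·((-5)+(-4)) − (-14) = -4 → (-5,-4,-4)
replace slot 1: 2·((-4)+(-4)) − (-5) = -11 → (-11,-4,-4)
replace slot 2: 2·((-11)+(-4)) − (-4) = -26 → (-11,-26,-4)
replace slot 3: 2·((-11)+(-26)) − (-4) = -70 → (-11,-26,-70)

-11,-26,-70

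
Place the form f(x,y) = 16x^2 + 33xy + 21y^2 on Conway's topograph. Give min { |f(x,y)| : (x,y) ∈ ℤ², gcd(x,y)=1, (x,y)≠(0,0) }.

translate: b→1 (≡33 mod 32), so (16,33,21)→(16,1,4)
flip: (16,1,4)→(4,-1,16)
reduced (well bottom): (4,-1,16) with a≤c, −a<b≤a
well minimum = a = 4

4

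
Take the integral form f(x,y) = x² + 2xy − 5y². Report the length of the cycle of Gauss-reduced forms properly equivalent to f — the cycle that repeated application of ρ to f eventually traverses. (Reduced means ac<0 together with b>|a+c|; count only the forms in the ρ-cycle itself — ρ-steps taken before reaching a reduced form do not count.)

D = 24, ⌊√D⌋ = 4
descent: ρ → (-5,-2,1)
descent: ρ → (1,4,-2)  [lands on river]
river: ρ → (-2,4,1)
ρ-cycle length = 2 (tail of 2 descent steps not counted)

2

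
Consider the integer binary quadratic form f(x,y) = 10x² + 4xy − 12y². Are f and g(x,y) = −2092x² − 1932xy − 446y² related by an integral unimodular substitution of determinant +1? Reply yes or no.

D₁ = 496, D₂ = 496
river cycle of f (length 8): (-12, 20, 2), (2, 20, -12), (-12, 4, 10), (10, 16, -6), (-6, 20, 4), (4, 20, -6), (-6, 16, 10), (10, 4, -12)
river cycle of g (length 8): (-12, 20, 2), (2, 20, -12), (-12, 4, 10), (10, 16, -6), (-6, 20, 4), (4, 20, -6), (-6, 16, 10), (10, 4, -12)
cycles coincide ⇒ equivalent

yes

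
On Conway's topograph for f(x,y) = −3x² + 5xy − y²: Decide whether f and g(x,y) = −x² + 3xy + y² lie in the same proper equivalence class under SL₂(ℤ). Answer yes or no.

D₁ = 13, D₂ = 13
river cycle of f (length 2): (-1, 3, 1), (1, 3, -1)
river cycle of g (length 2): (1, 3, -1), (-1, 3, 1)
cycles coincide ⇒ equivalent

yes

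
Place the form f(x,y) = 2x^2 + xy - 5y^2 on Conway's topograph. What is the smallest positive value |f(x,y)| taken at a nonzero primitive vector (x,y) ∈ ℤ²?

descent: ρ → (-5,-1,2)
descent: ρ → (2,5,-2)  [lands on river]
river: ρ → (-2,3,4)
river: ρ → (4,5,-1)
river: ρ → (-1,5,4)
river: ρ → (4,3,-2)
river: ρ → (-2,5,2)
river: ρ → (2,3,-4)
river: ρ → (-4,5,1)
river: ρ → (1,5,-4)
river: ρ → (-4,3,2)
closes: descent 2, river 10
min |a| on river = 1

1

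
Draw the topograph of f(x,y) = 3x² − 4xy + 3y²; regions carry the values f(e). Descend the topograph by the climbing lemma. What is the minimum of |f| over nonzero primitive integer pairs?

translate: b→2 (≡-4 mod 6), so (3,-4,3)→(3,2,2)
flip: (3,2,2)→(2,-2,3)
translate: b→2 (≡-2 mod 4), so (2,-2,3)→(2,2,3)
reduced (well bottom): (2,2,3) with a≤c, −a<b≤a
well minimum = a = 2

2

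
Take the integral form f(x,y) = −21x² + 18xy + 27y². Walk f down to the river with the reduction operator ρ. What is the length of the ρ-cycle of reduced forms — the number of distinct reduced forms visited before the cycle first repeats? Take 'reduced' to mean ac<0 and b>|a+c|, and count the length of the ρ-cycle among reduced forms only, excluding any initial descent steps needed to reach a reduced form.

D = 2592, ⌊√D⌋ = 50
river: ρ → (27,36,-12)
river: ρ → (-12,36,27)
river: ρ → (27,18,-21)
river: ρ → (-21,24,24)
river: ρ → (24,24,-21)
river: ρ → (-21,18,27)
ρ-cycle length = 6 (tail of 0 descent steps not counted)

6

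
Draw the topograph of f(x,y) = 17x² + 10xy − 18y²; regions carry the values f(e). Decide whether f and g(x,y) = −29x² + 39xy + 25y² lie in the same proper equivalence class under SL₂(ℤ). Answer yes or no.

D₁ = 1324, D₂ = 4421
discriminants differ ⇒ not SL₂(ℤ)-equivalent

no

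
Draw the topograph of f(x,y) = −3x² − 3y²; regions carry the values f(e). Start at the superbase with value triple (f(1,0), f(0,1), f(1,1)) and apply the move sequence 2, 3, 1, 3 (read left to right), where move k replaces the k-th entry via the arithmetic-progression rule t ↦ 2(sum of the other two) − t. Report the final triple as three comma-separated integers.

start (-3,-3,-6) = (f(1,0),f(0,1),f(1,1))
replace slot 2: 2·((-3)+(-6)) − (-3) = -15 → (-3,-15,-6)
replace slot 3: 2·((-3)+(-15)) − (-6) = -30 → (-3,-15,-30)
replace slot 1: 2·((-15)+(-30)) − (-3) = -87 → (-87,-15,-30)
replace slot 3: 2·((-87)+(-15)) − (-30) = -174 → (-87,-15,-174)

-87,-15,-174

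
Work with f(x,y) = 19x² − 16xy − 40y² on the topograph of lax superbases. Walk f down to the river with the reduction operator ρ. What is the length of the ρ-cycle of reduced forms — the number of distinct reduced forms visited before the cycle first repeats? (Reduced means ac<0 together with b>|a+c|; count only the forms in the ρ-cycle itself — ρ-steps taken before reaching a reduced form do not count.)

D = 3296, ⌊√D⌋ = 57
descent: ρ → (-40,16,19)
descent: ρ → (19,22,-37)  [lands on river]
river: ρ → (-37,52,4)
river: ρ → (4,52,-37)
river: ρ → (-37,22,19)
river: ρ → (19,54,-5)
river: ρ → (-5,56,8)
river: ρ → (8,56,-5)
river: ρ → (-5,54,19)
ρ-cycle length = 8 (tail of 2 descent steps not counted)

8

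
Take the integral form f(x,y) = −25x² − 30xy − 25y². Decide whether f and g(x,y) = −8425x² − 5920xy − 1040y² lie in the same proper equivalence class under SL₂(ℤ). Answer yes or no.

D₁ = -1600, D₂ = -1600
f is negative-definite; reduce −f:
−f: translate: b→-20 (≡30 mod 50), so (25,30,25)→(25,-20,20)
−f: flip: (25,-20,20)→(20,20,25)
−f: reduced (well bottom): (20,20,25) with a≤c, −a<b≤a
flip sign back: reduced form of f is (-20,-20,-25)
g is negative-definite; reduce −g:
−g: flip: (8425,5920,1040)→(1040,-5920,8425)
−g: translate: b→320 (≡-5920 mod 2080), so (1040,-5920,8425)→(1040,320,25)
−g: flip: (1040,320,25)→(25,-320,1040)
−g: translate: b→-20 (≡-320 mod 50), so (25,-320,1040)→(25,-20,20)
−g: flip: (25,-20,20)→(20,20,25)
−g: reduced (well bottom): (20,20,25) with a≤c, −a<b≤a
flip sign back: reduced form of g is (-20,-20,-25)
reduced forms (-20, -20, -25) vs (-20, -20, -25) ⇒ equivalent

yes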